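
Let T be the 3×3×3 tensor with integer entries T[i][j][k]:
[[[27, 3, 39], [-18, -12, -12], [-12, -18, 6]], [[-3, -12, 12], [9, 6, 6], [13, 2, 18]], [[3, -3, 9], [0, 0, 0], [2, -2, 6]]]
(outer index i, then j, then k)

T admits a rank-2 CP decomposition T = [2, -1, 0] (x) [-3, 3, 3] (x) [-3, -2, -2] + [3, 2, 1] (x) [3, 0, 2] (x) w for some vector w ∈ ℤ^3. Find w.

Subtract the known terms from T to get the rank-1 residual R = [3, 2, 1] (x) [3, 0, 2] (x) w, so R[i,j,k] = a[i]·b[j]·w[k]. Pick indices with nonzero a[0]·b[0] = (3)·(3) = 9. Only the fibre through (0,0,·) is needed: R[0,0,:] = T[0,0,:] − Σₗ aₗ[0]bₗ[0]cₗ = [27, 3, 39] − (2)·(-3)·[-3, -2, -2] = [9, -9, 27]. Then w[k] = R[0,0,k] / 9 for each k, giving w = [9, -9, 27] / 9 = [1, -1, 3].

w = [1, -1, 3]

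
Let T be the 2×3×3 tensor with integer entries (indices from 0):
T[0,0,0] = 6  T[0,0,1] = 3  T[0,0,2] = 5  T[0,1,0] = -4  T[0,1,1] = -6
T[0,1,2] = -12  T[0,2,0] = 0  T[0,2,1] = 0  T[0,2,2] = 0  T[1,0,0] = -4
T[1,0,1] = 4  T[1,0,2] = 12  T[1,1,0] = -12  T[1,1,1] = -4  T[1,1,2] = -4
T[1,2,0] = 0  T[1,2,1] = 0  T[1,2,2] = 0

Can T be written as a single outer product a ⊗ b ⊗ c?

The mode-3 unfolding of T (rows indexed by k, columns by (i,j) = (0,0), (0,1), (0,2), (1,0), (1,1), (1,2)) is [[6, -4, 0, -4, -12, 0], [3, -6, 0, 4, -4, 0], [5, -12, 0, 12, -4, 0]].
There the 3×3 minor on rows k ∈ {0, 1, 2}, columns (i,j) ∈ {(0,0), (0,1), (1,0)} is det [[6, -4, -4], [3, -6, 4], [5, -12, 12]] = -56 ≠ 0, so this unfolding has rank ≥ 3; CP rank is at least every unfolding rank, so rank(T) ≥ 3.
In particular rank(T) ≥ 3 > 1, so T is not rank-1.

No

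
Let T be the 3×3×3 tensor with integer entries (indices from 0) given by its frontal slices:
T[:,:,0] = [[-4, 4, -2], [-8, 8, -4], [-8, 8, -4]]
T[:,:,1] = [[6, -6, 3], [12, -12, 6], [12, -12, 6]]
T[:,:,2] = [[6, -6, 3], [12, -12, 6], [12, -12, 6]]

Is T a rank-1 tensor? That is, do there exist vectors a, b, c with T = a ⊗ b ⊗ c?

Yes

If T = a ⊗ b ⊗ c then every fibre of T is a multiple of the corresponding factor, so read the factors off the fibres through the nonzero entry T[0,0,0] = -4.
The mode-1 fibre T[:,0,0] = [-4, -8, -8] gives a = [1, 2, 2] (primitive direction); the mode-2 fibre T[0,:,0] = [-4, 4, -2] gives b = [2, -2, 1]; then c[k] = T[0,0,k] / (a[0]·b[0]) = [-4, 6, 6] / 2 = [-2, 3, 3].
Expanding [1, 2, 2] ⊗ [2, -2, 1] ⊗ [-2, 3, 3] reproduces all 27 entries of T, so T = [1, 2, 2] ⊗ [2, -2, 1] ⊗ [-2, 3, 3] and rank(T) ≤ 1.
Equivalently every frontal slice T[:,:,k] is c[k] times the rank-1 matrix [1, 2, 2] ⊗ [2, -2, 1]. So T has rank 1 (it is nonzero).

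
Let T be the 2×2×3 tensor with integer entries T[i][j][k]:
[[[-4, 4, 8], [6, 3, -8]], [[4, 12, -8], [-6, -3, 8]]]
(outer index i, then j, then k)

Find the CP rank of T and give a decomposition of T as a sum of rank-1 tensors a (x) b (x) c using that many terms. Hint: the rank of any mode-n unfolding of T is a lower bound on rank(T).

Lower bound: in the mode-3 unfolding of T (rows indexed by k, columns by (i,j)) the 3×3 minor on rows k ∈ {0, 1, 2}, columns (i,j) ∈ {(0,0), (0,1), (1,0)} is det [[-4, 6, 4], [4, 3, 12], [8, -8, -8]] = 256 ≠ 0, so that unfolding has rank ≥ 3 and hence rank(T) ≥ 3 (CP rank is at least every unfolding rank, though it can be larger).
Upper bound: T is a sum of 3 rank-1 terms, T = [1, -1] (x) [0, 1] (x) [2, -1, 0] + [1, -1] (x) [1, -1] (x) [-4, -4, 8] + [1, 1] (x) [1, 0] (x) [0, 8, 0] (written with every a and b primitive with positive leading entry and the scale carried by c; CP decompositions are not unique, and this one is verified by expanding entrywise), so rank(T) ≤ 3.
These bounds meet, so rank(T) = 3.

rank(T) = 3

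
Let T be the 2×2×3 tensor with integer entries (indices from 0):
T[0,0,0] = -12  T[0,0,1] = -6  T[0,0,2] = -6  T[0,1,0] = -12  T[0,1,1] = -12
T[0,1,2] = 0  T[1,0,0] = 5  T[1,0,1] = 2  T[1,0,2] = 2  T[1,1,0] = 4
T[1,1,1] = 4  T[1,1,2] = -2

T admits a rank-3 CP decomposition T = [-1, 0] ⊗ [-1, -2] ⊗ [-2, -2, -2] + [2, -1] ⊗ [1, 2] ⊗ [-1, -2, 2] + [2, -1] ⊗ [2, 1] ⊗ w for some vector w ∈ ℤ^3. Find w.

Subtract the known terms from T to get the rank-1 residual R = [2, -1] ⊗ [2, 1] ⊗ w, so R[i,j,k] = a[i]·b[j]·w[k]. Pick indices with nonzero a[0]·b[0] = (2)·(2) = 4. Only the fibre through (0,0,·) is needed: R[0,0,:] = T[0,0,:] − Σₗ aₗ[0]bₗ[0]cₗ = [-12, -6, -6] − (-1)·(-1)·[-2, -2, -2] − (2)·(1)·[-1, -2, 2] = [-8, 0, -8]. Then w[k] = R[0,0,k] / 4 for each k, giving w = [-8, 0, -8] / 4 = [-2, 0, -2].

w = [-2, 0, -2]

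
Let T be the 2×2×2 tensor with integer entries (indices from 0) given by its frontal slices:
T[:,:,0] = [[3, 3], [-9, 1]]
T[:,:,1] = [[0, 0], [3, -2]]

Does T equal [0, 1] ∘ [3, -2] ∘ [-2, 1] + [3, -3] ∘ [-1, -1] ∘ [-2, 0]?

No

Reconstruct entry (0,0,0) from the claimed factors: Σₗ aₗ[0]bₗ[0]cₗ[0] = (0)·(3)·(-2) + (3)·(-1)·(-2) = 6, but T[0,0,0] = 3. The claim is false.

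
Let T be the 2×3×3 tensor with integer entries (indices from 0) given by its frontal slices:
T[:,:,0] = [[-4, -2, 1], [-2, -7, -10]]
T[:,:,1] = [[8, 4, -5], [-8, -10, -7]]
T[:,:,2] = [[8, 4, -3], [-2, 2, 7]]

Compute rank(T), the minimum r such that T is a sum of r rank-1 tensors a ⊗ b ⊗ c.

3

Lower bound: in the mode-2 unfolding of T (rows indexed by j, columns by (i,k)) the 3×3 minor on rows j ∈ {0, 1, 2}, columns (i,k) ∈ {(0,0), (0,1), (1,0)} is det [[-4, 8, -2], [-2, 4, -7], [1, -5, -10]] = 72 ≠ 0, so that unfolding has rank ≥ 3 and hence rank(T) ≥ 3 (CP rank is at least every unfolding rank, though it can be larger).
Upper bound: T is a sum of 3 rank-1 terms, T = (0, 1) ⊗ (1, 2, 2) ⊗ (-4, -4, 2) + (1, 1) ⊗ (0, 0, 1) ⊗ (-1, -1, 1) + (2, -1) ⊗ (2, 1, -1) ⊗ (-1, 2, 2) (written with every a and b primitive with positive leading entry and the scale carried by c; CP decompositions are not unique, and this one is verified by expanding entrywise), so rank(T) ≤ 3.
These bounds meet, so rank(T) = 3.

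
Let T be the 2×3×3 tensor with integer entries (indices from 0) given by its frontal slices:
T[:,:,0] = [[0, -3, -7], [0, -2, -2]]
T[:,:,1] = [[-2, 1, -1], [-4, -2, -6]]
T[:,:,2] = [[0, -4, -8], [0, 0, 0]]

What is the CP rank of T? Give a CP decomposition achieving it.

Lower bound: the mode-3 unfolding of T (rows indexed by k, columns by (i,j) = (0,0), (0,1), (0,2), (1,0), (1,1), (1,2)) is [[0, -3, -7, 0, -2, -2], [-2, 1, -1, -4, -2, -6], [0, -4, -8, 0, 0, 0]].
There the 3×3 minor on rows k ∈ {0, 1, 2}, columns (i,j) ∈ {(0,0), (0,1), (0,2)} is det [[0, -3, -7], [-2, 1, -1], [0, -4, -8]] = -8 ≠ 0, so this unfolding has rank ≥ 3; CP rank is at least every unfolding rank, so rank(T) ≥ 3. (Unfolding ranks only ever bound the CP rank from below — rank(T) can be strictly larger than all of them — so the matching upper bound has to come from an explicit 3-term decomposition.)
Upper bound: T is a sum of 3 rank-1 terms, T = (1, -2) ⊗ (0, 1, 1) ⊗ (1, 1, 0) + (1, 0) ⊗ (0, 1, 2) ⊗ (-4, 0, -4) + (1, 2) ⊗ (1, 0, 1) ⊗ (0, -2, 0) (written with every a and b primitive with positive leading entry and the scale carried by c; CP decompositions are not unique, and this one is verified by expanding entrywise), so rank(T) ≤ 3.
These bounds meet, so rank(T) = 3.

rank(T) = 3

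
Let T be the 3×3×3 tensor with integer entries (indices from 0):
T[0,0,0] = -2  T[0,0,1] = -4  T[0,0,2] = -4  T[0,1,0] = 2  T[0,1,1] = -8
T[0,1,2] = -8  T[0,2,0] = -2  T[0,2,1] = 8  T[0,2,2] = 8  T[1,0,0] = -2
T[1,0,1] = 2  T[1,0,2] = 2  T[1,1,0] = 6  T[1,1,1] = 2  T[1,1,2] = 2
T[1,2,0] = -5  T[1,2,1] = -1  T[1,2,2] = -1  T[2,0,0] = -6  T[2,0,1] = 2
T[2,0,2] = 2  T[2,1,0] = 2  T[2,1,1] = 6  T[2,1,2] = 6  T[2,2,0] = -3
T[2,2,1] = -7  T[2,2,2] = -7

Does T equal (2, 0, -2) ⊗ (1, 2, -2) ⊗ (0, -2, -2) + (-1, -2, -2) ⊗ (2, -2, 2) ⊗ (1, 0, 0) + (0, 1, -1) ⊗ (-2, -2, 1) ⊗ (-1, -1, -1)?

Yes

Reconstruct entrywise from the claimed factors. For example, T[2,0,2] = 2 and Σₗ aₗ[2]bₗ[0]cₗ[2] = (-2)·(1)·(-2) + (-2)·(2)·(0) + (-1)·(-2)·(-1) = 2; checking all 27 entries, every one matches. The claim holds.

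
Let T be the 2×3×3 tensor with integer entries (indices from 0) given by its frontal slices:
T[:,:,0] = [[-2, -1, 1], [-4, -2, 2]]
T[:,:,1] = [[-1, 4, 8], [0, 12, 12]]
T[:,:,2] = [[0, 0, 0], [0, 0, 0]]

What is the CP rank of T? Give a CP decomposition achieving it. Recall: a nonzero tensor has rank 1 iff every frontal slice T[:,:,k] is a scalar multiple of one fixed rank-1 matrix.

Lower bound: the mode-2 unfolding of T (rows indexed by j, columns by (i,k) = (0,0), (0,1), (0,2), (1,0), (1,1), (1,2)) is [[-2, -1, 0, -4, 0, 0], [-1, 4, 0, -2, 12, 0], [1, 8, 0, 2, 12, 0]].
There the 3×3 minor on rows j ∈ {0, 1, 2}, columns (i,k) ∈ {(0,0), (0,1), (1,1)} is det [[-2, -1, 0], [-1, 4, 12], [1, 8, 12]] = 72 ≠ 0, so this unfolding has rank ≥ 3; CP rank is at least every unfolding rank, so rank(T) ≥ 3. (Unfolding ranks only ever bound the CP rank from below — rank(T) can be strictly larger than all of them — so the matching upper bound has to come from an explicit 3-term decomposition.)
Upper bound: T is a sum of 3 rank-1 terms, T = (1, 0) ⊗ (1, 2, -2) ⊗ (0, -1, 0) + (1, 2) ⊗ (1, -1, -2) ⊗ (-1, -2, 0) + (1, 2) ⊗ (1, 2, 1) ⊗ (-1, 2, 0) (written with every a and b primitive with positive leading entry and the scale carried by c; CP decompositions are not unique, and this one is verified by expanding entrywise), so rank(T) ≤ 3.
These bounds meet, so rank(T) = 3.

rank(T) = 3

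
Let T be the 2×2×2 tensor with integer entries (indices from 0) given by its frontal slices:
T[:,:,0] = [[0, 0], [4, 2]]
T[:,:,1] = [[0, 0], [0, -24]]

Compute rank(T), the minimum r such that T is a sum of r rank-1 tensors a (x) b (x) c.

Lower bound: the mode-2 unfolding of T (rows indexed by j, columns by (i,k) = (0,0), (0,1), (1,0), (1,1)) is [[0, 0, 4, 0], [0, 0, 2, -24]].
There the 2×2 minor on rows j ∈ {0, 1}, columns (i,k) ∈ {(1,0), (1,1)} is det [[4, 0], [2, -24]] = -96 ≠ 0, so this unfolding has rank ≥ 2; CP rank is at least every unfolding rank, so rank(T) ≥ 2. (Unfolding ranks only ever bound the CP rank from below — rank(T) can be strictly larger than all of them — so the matching upper bound has to come from an explicit 2-term decomposition.)
Upper bound — finding two terms. Every mode-1 slice of T is a multiple of one matrix: T[i,:,:] = a[i]·M with a = (0, 1) and M = [[4, 0], [2, -24]] (rows indexed by j, columns by k). So it suffices to write M as a sum of two rank-1 matrices.
Splitting M by its rows (j = 0, 1), M = (1, 0)(4, 0)ᵀ + (0, 1)(2, -24)ᵀ.
Hence T = (0, 1) (x) (1, 0) (x) (4, 0) + (0, 1) (x) (0, 1) (x) (2, -24), so rank(T) ≤ 2.
These bounds meet, so rank(T) = 2.
Check entry T[1,0,0] = 4: (1)·(1)·(4) + (1)·(0)·(2) = 4.

2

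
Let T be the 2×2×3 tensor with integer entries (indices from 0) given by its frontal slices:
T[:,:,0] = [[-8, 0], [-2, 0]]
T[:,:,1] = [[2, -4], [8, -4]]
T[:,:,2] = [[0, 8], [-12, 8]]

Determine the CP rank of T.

3

Lower bound: the mode-3 unfolding of T (rows indexed by k, columns by (i,j) = (0,0), (0,1), (1,0), (1,1)) is [[-8, 0, -2, 0], [2, -4, 8, -4], [0, 8, -12, 8]].
There the 3×3 minor on rows k ∈ {0, 1, 2}, columns (i,j) ∈ {(0,0), (0,1), (1,0)} is det [[-8, 0, -2], [2, -4, 8], [0, 8, -12]] = 96 ≠ 0, so this unfolding has rank ≥ 3; CP rank is at least every unfolding rank, so rank(T) ≥ 3. (This is only a lower bound: in general the CP rank may exceed every unfolding rank, so we still need to exhibit 3 rank-1 terms summing to T.)
Upper bound: T is a sum of 3 rank-1 terms, T = [1, 1] ⊗ [1, -2] ⊗ [0, 2, -4] + [1, 1] ⊗ [1, 0] ⊗ [-4, 4, -4] + [2, -1] ⊗ [1, 0] ⊗ [-2, -2, 4] (written with every a and b primitive with positive leading entry and the scale carried by c; CP decompositions are not unique, and this one is verified by expanding entrywise), so rank(T) ≤ 3.
These bounds meet, so rank(T) = 3.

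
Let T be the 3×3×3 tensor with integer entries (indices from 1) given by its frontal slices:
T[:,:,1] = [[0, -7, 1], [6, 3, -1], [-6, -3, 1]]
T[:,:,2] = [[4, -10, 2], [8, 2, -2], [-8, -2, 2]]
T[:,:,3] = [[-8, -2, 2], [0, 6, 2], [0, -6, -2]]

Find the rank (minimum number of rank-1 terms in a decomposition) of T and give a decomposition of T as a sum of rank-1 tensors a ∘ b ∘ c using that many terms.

rank(T) = 3

Lower bound: in the mode-3 unfolding of T (rows indexed by k, columns by (i,j)) the 3×3 minor on rows k ∈ {1, 2, 3}, columns (i,j) ∈ {(1,1), (1,2), (1,3)} is det [[0, -7, 1], [4, -10, 2], [-8, -2, 2]] = 80 ≠ 0, so that unfolding has rank ≥ 3 and hence rank(T) ≥ 3 (CP rank is at least every unfolding rank, though it can be larger).
Upper bound: T is a sum of 3 rank-1 terms, T = (1, -1, 1) ∘ (1, 1, 0) ∘ (-4, -4, -4) + (1, 0, 0) ∘ (1, -1, 1) ∘ (2, 4, 0) + (1, 1, -1) ∘ (2, -1, -1) ∘ (1, 2, -2) (written with every a and b primitive with positive leading entry and the scale carried by c; CP decompositions are not unique, and this one is verified by expanding entrywise), so rank(T) ≤ 3.
These bounds meet, so rank(T) = 3.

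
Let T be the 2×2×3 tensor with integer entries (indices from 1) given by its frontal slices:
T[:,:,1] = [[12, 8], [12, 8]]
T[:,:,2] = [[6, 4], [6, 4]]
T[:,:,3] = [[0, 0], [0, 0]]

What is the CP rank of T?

1

Lower bound: T ≠ 0 (e.g. T[1,1,1] = 12), so rank(T) ≥ 1.
Upper bound: if T = a ⊗ b ⊗ c then every fibre of T is a multiple of the corresponding factor, so read the factors off the fibres through the nonzero entry T[1,1,1] = 12.
The mode-1 fibre T[:,1,1] = [12, 12] gives a = [1, 1] (primitive direction); the mode-2 fibre T[1,:,1] = [12, 8] gives b = [3, 2]; then c[k] = T[1,1,k] / (a[1]·b[1]) = [12, 6, 0] / 3 = [4, 2, 0].
Expanding [1, 1] ⊗ [3, 2] ⊗ [4, 2, 0] reproduces all 12 entries of T, so T = [1, 1] ⊗ [3, 2] ⊗ [4, 2, 0] and rank(T) ≤ 1.
These bounds meet, so rank(T) = 1.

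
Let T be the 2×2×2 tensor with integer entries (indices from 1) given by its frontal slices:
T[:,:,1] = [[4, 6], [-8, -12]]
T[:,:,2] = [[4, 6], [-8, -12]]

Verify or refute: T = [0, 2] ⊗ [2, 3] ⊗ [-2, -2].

Reconstruct entry (1,1,1) from the claimed factors: Σₗ aₗ[1]bₗ[1]cₗ[1] = (0)·(2)·(-2) = 0, but T[1,1,1] = 4. The claim is false.

No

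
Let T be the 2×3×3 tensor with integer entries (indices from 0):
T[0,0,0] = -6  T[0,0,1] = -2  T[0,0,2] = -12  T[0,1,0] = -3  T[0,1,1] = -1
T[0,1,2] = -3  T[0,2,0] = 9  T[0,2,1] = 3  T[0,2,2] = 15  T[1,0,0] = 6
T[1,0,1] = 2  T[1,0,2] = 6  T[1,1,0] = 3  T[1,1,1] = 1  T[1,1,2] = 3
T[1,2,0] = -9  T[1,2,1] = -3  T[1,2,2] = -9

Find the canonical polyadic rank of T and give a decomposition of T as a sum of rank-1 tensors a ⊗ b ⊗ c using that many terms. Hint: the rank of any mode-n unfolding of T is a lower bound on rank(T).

rank(T) = 2

Lower bound: the mode-2 unfolding of T (rows indexed by j, columns by (i,k) = (0,0), (0,1), (0,2), (1,0), (1,1), (1,2)) is [[-6, -2, -12, 6, 2, 6], [-3, -1, -3, 3, 1, 3], [9, 3, 15, -9, -3, -9]].
There the 2×2 minor on rows j ∈ {0, 1}, columns (i,k) ∈ {(0,0), (0,2)} is det [[-6, -12], [-3, -3]] = -18 ≠ 0, so this unfolding has rank ≥ 2; CP rank is at least every unfolding rank, so rank(T) ≥ 2. (Unfolding ranks only ever bound the CP rank from below — rank(T) can be strictly larger than all of them — so the matching upper bound has to come from an explicit 2-term decomposition.)
Upper bound — finding two terms. Write S_k = T[:,:,k] for the frontal slices: S₀ = [[-6, -3, 9], [6, 3, -9]], S₁ = [[-2, -1, 3], [2, 1, -3]], S₂ = [[-12, -3, 15], [6, 3, -9]].
If T = a₁ ⊗ b₁ ⊗ c₁ + a₂ ⊗ b₂ ⊗ c₂ then each S_k = c₁[k]·a₁b₁ᵀ + c₂[k]·a₂b₂ᵀ. S₀ and S₂ are linearly independent, so a₁b₁ᵀ and a₂b₂ᵀ must span the same plane of matrices: they are the rank-1 matrices of the form x·S₀ + y·S₂.
The 2×2 minor of x·S₀ + y·S₂ on rows {0,1}, columns {0,1} is −18·xy − 18·y² = (-18)·(y)(x + y), vanishing at (x:y) = (1:0) and (1:-1).
M₁ = S₀ = [[-6, -3, 9], [6, 3, -9]] = (-3)·(1, -1)(2, 1, -3)ᵀ and M₂ = S₀ − S₂ = [[6, 0, -6], [0, 0, 0]] = 6·(1, 0)(1, 0, -1)ᵀ, so take a₁ = (1, -1), b₁ = (2, 1, -3), a₂ = (1, 0), b₂ = (1, 0, -1).
Each slice is an integer combination of E₁ = a₁b₁ᵀ and E₂ = a₂b₂ᵀ: S₀ = −3·E₁, S₁ = −E₁, S₂ = −3·E₁ − 6·E₂; reading off coefficients, c₁ = (-3, -1, -3) and c₂ = (0, 0, -6).
Hence T = (1, -1) ⊗ (2, 1, -3) ⊗ (-3, -1, -3) + (1, 0) ⊗ (1, 0, -1) ⊗ (0, 0, -6), so rank(T) ≤ 2.
These bounds meet, so rank(T) = 2.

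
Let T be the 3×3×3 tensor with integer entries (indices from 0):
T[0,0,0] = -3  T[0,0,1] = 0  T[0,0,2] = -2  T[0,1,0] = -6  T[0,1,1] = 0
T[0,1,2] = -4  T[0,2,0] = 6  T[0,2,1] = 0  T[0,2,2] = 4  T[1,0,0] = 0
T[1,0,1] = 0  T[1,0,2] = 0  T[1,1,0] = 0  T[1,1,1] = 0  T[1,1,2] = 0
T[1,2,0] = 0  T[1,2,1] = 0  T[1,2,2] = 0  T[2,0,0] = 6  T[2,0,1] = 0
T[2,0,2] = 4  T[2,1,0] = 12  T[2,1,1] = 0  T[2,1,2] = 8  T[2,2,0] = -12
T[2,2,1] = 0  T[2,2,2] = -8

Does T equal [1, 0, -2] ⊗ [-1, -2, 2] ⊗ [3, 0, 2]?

Yes

Reconstruct entrywise from the claimed factors. For example, T[2,2,2] = -8 and Σₗ aₗ[2]bₗ[2]cₗ[2] = (-2)·(2)·(2) = -8; checking all 27 entries, every one matches. The claim holds.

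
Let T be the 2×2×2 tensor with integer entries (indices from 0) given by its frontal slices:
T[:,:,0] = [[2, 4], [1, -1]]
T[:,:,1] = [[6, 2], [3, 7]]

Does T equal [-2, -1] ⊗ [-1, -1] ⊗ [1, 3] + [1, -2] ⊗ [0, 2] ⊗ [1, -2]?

No

Reconstruct entry (1,1,0) from the claimed factors: Σₗ aₗ[1]bₗ[1]cₗ[0] = (-1)·(-1)·(1) + (-2)·(2)·(1) = -3, but T[1,1,0] = -1. The claim is false.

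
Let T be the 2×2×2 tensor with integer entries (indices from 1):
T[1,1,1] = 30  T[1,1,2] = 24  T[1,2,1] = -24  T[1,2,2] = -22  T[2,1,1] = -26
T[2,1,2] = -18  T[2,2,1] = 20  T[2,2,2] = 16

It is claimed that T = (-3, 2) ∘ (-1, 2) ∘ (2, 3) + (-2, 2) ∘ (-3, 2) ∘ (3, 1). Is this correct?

Reconstruct entry (1,1,1) from the claimed factors: Σₗ aₗ[1]bₗ[1]cₗ[1] = (-3)·(-1)·(2) + (-2)·(-3)·(3) = 24, but T[1,1,1] = 30. The claim is false.

No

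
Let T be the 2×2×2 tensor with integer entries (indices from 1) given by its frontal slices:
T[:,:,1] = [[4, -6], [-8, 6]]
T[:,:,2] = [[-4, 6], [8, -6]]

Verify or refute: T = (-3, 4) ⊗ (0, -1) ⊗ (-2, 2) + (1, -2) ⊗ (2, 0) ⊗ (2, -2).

Reconstruct entry (2,2,1) from the claimed factors: Σₗ aₗ[2]bₗ[2]cₗ[1] = (4)·(-1)·(-2) + (-2)·(0)·(2) = 8, but T[2,2,1] = 6. The claim is false.

No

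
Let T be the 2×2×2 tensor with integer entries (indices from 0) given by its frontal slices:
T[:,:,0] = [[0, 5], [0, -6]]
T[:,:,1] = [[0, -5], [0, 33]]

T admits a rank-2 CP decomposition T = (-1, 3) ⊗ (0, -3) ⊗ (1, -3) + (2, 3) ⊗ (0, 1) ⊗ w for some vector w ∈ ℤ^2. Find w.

Subtract the known terms from T to get the rank-1 residual R = (2, 3) ⊗ (0, 1) ⊗ w, so R[i,j,k] = a[i]·b[j]·w[k]. Pick indices with nonzero a[0]·b[1] = (2)·(1) = 2. Only the fibre through (0,1,·) is needed: R[0,1,:] = T[0,1,:] − Σₗ aₗ[0]bₗ[1]cₗ = [5, -5] − (-1)·(-3)·(1, -3) = [2, 4]. Then w[k] = R[0,1,k] / 2 for each k, giving w = [2, 4] / 2 = (1, 2).

w = (1, 2)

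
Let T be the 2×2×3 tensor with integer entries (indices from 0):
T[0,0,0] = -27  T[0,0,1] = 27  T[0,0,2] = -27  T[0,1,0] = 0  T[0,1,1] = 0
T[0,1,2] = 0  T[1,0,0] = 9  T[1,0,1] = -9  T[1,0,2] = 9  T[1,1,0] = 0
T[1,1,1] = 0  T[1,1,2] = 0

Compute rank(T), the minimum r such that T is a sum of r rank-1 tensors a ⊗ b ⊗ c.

1

Lower bound: T ≠ 0 (e.g. T[0,0,0] = -27), so rank(T) ≥ 1.
Upper bound: if T = a ⊗ b ⊗ c then every fibre of T is a multiple of the corresponding factor, so read the factors off the fibres through the nonzero entry T[0,0,0] = -27.
The mode-1 fibre T[:,0,0] = [-27, 9] gives a = [3, -1] (primitive direction); the mode-2 fibre T[0,:,0] = [-27, 0] gives b = [1, 0]; then c[k] = T[0,0,k] / (a[0]·b[0]) = [-27, 27, -27] / 3 = [-9, 9, -9].
Expanding [3, -1] ⊗ [1, 0] ⊗ [-9, 9, -9] reproduces all 12 entries of T, so T = [3, -1] ⊗ [1, 0] ⊗ [-9, 9, -9] and rank(T) ≤ 1.
These bounds meet, so rank(T) = 1.
Check entry T[0,0,1] = 27: (3)·(1)·(9) = 27.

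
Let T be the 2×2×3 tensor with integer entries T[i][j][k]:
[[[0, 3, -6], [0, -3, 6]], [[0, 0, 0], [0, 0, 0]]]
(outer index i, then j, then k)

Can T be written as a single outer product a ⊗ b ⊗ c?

Yes

If T = a ⊗ b ⊗ c then every fibre of T is a multiple of the corresponding factor, so read the factors off the fibres through the nonzero entry T[0,0,1] = 3.
The mode-1 fibre T[:,0,1] = [3, 0] gives a = [1, 0] (primitive direction); the mode-2 fibre T[0,:,1] = [3, -3] gives b = [1, -1]; then c[k] = T[0,0,k] / (a[0]·b[0]) = [0, 3, -6] / 1 = [0, 3, -6].
Expanding [1, 0] ⊗ [1, -1] ⊗ [0, 3, -6] reproduces all 12 entries of T, so T = [1, 0] ⊗ [1, -1] ⊗ [0, 3, -6] and rank(T) ≤ 1.
Equivalently every frontal slice T[:,:,k] is c[k] times the rank-1 matrix [1, 0] ⊗ [1, -1]. So T has rank 1 (it is nonzero).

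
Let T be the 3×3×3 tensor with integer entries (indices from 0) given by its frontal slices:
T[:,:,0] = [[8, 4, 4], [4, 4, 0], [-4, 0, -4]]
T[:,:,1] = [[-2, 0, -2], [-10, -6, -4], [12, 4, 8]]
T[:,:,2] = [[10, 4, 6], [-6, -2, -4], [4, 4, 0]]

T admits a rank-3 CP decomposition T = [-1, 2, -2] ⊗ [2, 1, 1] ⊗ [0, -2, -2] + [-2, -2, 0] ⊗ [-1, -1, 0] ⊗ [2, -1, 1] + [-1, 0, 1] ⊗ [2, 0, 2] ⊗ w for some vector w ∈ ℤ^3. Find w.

Subtract the known terms from T to get the rank-1 residual R = [-1, 0, 1] ⊗ [2, 0, 2] ⊗ w, so R[i,j,k] = a[i]·b[j]·w[k]. Pick indices with nonzero a[0]·b[0] = (-1)·(2) = -2. Only the fibre through (0,0,·) is needed: R[0,0,:] = T[0,0,:] − Σₗ aₗ[0]bₗ[0]cₗ = [8, -2, 10] − (-1)·(2)·[0, -2, -2] − (-2)·(-1)·[2, -1, 1] = [4, -4, 4]. Then w[k] = R[0,0,k] / -2 for each k, giving w = [4, -4, 4] / -2 = [-2, 2, -2].

w = [-2, 2, -2]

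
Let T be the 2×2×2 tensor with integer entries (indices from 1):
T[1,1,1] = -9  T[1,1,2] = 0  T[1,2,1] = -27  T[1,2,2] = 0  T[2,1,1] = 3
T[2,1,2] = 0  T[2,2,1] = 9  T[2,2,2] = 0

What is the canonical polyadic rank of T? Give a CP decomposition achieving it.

Lower bound: T ≠ 0 (e.g. T[1,1,1] = -9), so rank(T) ≥ 1.
Upper bound: if T = a (x) b (x) c then every fibre of T is a multiple of the corresponding factor, so read the factors off the fibres through the nonzero entry T[1,1,1] = -9.
The mode-1 fibre T[:,1,1] = [-9, 3] gives a = [3, -1] (primitive direction); the mode-2 fibre T[1,:,1] = [-9, -27] gives b = [1, 3]; then c[k] = T[1,1,k] / (a[1]·b[1]) = [-9, 0] / 3 = [-3, 0].
Expanding [3, -1] (x) [1, 3] (x) [-3, 0] reproduces all 8 entries of T, so T = [3, -1] (x) [1, 3] (x) [-3, 0] and rank(T) ≤ 1.
These bounds meet, so rank(T) = 1.

rank(T) = 1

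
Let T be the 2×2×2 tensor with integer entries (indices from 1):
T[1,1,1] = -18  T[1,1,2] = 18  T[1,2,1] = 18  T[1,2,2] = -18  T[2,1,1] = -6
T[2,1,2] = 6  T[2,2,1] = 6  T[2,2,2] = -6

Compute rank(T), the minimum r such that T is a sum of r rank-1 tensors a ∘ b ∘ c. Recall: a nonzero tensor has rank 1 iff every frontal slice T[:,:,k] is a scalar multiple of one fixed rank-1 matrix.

Lower bound: T ≠ 0 (e.g. T[1,1,1] = -18), so rank(T) ≥ 1.
Upper bound: if T = a ∘ b ∘ c then every fibre of T is a multiple of the corresponding factor, so read the factors off the fibres through the nonzero entry T[1,1,1] = -18.
The mode-1 fibre T[:,1,1] = [-18, -6] gives a = [3, 1] (primitive direction); the mode-2 fibre T[1,:,1] = [-18, 18] gives b = [1, -1]; then c[k] = T[1,1,k] / (a[1]·b[1]) = [-18, 18] / 3 = [-6, 6].
Expanding [3, 1] ∘ [1, -1] ∘ [-6, 6] reproduces all 8 entries of T, so T = [3, 1] ∘ [1, -1] ∘ [-6, 6] and rank(T) ≤ 1.
These bounds meet, so rank(T) = 1.

1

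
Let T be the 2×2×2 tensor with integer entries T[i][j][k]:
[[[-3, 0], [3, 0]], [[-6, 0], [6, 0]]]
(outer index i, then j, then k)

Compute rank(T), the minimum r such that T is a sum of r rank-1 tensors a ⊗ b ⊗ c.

1

Lower bound: T ≠ 0 (e.g. T[0,0,0] = -3), so rank(T) ≥ 1.
Upper bound: if T = a ⊗ b ⊗ c then every fibre of T is a multiple of the corresponding factor, so read the factors off the fibres through the nonzero entry T[0,0,0] = -3.
The mode-1 fibre T[:,0,0] = [-3, -6] gives a = [1, 2] (primitive direction); the mode-2 fibre T[0,:,0] = [-3, 3] gives b = [1, -1]; then c[k] = T[0,0,k] / (a[0]·b[0]) = [-3, 0] / 1 = [-3, 0].
Expanding [1, 2] ⊗ [1, -1] ⊗ [-3, 0] reproduces all 8 entries of T, so T = [1, 2] ⊗ [1, -1] ⊗ [-3, 0] and rank(T) ≤ 1.
These bounds meet, so rank(T) = 1.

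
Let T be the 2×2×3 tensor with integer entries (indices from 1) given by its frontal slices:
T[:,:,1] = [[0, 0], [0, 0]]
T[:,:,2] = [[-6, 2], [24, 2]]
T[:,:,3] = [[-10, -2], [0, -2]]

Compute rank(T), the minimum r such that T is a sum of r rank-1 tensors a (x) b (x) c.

Lower bound: in the mode-2 unfolding of T (rows indexed by j, columns by (i,k)) the 2×2 minor on rows j ∈ {1, 2}, columns (i,k) ∈ {(1,2), (1,3)} is det [[-6, -10], [2, -2]] = 32 ≠ 0, so that unfolding has rank ≥ 2 and hence rank(T) ≥ 2 (CP rank is at least every unfolding rank, though it can be larger).
Upper bound: with S_k = T[:,:,k], the two rank-1 terms a₁b₁ᵀ, a₂b₂ᵀ are the rank-1 members of the pencil x·S₂ + y·S₃.
det(x·S₂ + y·S₃) is −60·x² + 40·xy + 20·y² = (-20)·(x − y)(3·x + y), vanishing at (x:y) = (1:1) and (1:-3).
M₁ = S₂ + S₃ = [[-16, 0], [24, 0]] = (-8)·(2, -3)(1, 0)ᵀ and M₂ = S₂ − 3·S₃ = [[24, 8], [24, 8]] = 8·(1, 1)(3, 1)ᵀ, so take a₁ = (2, -3), b₁ = (1, 0), a₂ = (1, 1), b₂ = (3, 1).
Each slice is an integer combination of E₁ = a₁b₁ᵀ and E₂ = a₂b₂ᵀ: S₁ = 0, S₂ = −6·E₁ + 2·E₂, S₃ = −2·E₁ − 2·E₂; reading off coefficients, c₁ = (0, -6, -2) and c₂ = (0, 2, -2).
Hence T = (2, -3) (x) (1, 0) (x) (0, -6, -2) + (1, 1) (x) (3, 1) (x) (0, 2, -2), so rank(T) ≤ 2.
These bounds meet, so rank(T) = 2.

2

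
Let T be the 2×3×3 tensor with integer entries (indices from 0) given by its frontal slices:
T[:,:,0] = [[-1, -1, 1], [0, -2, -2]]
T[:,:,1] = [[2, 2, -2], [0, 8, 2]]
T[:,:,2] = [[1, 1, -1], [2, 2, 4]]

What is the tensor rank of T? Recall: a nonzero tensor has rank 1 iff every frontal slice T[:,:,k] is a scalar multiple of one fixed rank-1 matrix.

Lower bound: the mode-3 unfolding of T (rows indexed by k, columns by (i,j) = (0,0), (0,1), (0,2), (1,0), (1,1), (1,2)) is [[-1, -1, 1, 0, -2, -2], [2, 2, -2, 0, 8, 2], [1, 1, -1, 2, 2, 4]].
There the 3×3 minor on rows k ∈ {0, 1, 2}, columns (i,j) ∈ {(0,0), (1,0), (1,1)} is det [[-1, 0, -2], [2, 0, 8], [1, 2, 2]] = 8 ≠ 0, so this unfolding has rank ≥ 3; CP rank is at least every unfolding rank, so rank(T) ≥ 3. (This is only a lower bound: in general the CP rank may exceed every unfolding rank, so we still need to exhibit 3 rank-1 terms summing to T.)
Upper bound: T is a sum of 3 rank-1 terms, T = [0, 1] (x) [0, 2, -1] (x) [0, 2, -2] + [0, 1] (x) [1, 2, 0] (x) [-2, 4, 4] + [1, -2] (x) [1, 1, -1] (x) [-1, 2, 1] (one valid choice — decompositions are not unique — normalised so each a, b is primitive with positive first nonzero entry; check it by expanding all entries), so rank(T) ≤ 3.
These bounds meet, so rank(T) = 3.

3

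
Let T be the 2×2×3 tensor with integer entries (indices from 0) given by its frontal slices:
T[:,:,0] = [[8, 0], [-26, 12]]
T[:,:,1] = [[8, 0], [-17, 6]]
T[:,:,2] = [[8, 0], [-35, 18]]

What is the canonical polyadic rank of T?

2

Lower bound: in the mode-3 unfolding of T (rows indexed by k, columns by (i,j)) the 2×2 minor on rows k ∈ {0, 1}, columns (i,j) ∈ {(0,0), (1,0)} is det [[8, -26], [8, -17]] = 72 ≠ 0, so that unfolding has rank ≥ 2 and hence rank(T) ≥ 2 (CP rank is at least every unfolding rank, though it can be larger).
Upper bound: with S_k = T[:,:,k], the two rank-1 terms a₁b₁ᵀ, a₂b₂ᵀ are the rank-1 members of the pencil x·S₀ + y·S₁.
det(x·S₀ + y·S₁) is 96·x² + 144·xy + 48·y² = 48·(x + y)(2·x + y), vanishing at (x:y) = (1:-1) and (1:-2).
M₁ = S₀ − S₁ = [[0, 0], [-9, 6]] = (-3)·(0, 1)(3, -2)ᵀ and M₂ = S₀ − 2·S₁ = [[-8, 0], [8, 0]] = (-8)·(1, -1)(1, 0)ᵀ, so take a₁ = (0, 1), b₁ = (3, -2), a₂ = (1, -1), b₂ = (1, 0).
Each slice is an integer combination of E₁ = a₁b₁ᵀ and E₂ = a₂b₂ᵀ: S₀ = −6·E₁ + 8·E₂, S₁ = −3·E₁ + 8·E₂, S₂ = −9·E₁ + 8·E₂; reading off coefficients, c₁ = (-6, -3, -9) and c₂ = (8, 8, 8).
Hence T = (0, 1) (x) (3, -2) (x) (-6, -3, -9) + (1, -1) (x) (1, 0) (x) (8, 8, 8), so rank(T) ≤ 2.
These bounds meet, so rank(T) = 2.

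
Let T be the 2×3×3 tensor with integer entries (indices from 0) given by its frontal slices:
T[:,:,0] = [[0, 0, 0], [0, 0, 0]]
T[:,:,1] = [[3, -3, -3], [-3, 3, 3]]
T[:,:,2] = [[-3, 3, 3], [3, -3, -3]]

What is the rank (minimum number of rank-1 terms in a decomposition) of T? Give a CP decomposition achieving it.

rank(T) = 1

Lower bound: T ≠ 0 (e.g. T[0,0,1] = 3), so rank(T) ≥ 1.
Upper bound: if T = a (x) b (x) c then every fibre of T is a multiple of the corresponding factor, so read the factors off the fibres through the nonzero entry T[0,0,1] = 3.
The mode-1 fibre T[:,0,1] = [3, -3] gives a = [1, -1] (primitive direction); the mode-2 fibre T[0,:,1] = [3, -3, -3] gives b = [1, -1, -1]; then c[k] = T[0,0,k] / (a[0]·b[0]) = [0, 3, -3] / 1 = [0, 3, -3].
Expanding [1, -1] (x) [1, -1, -1] (x) [0, 3, -3] reproduces all 18 entries of T, so T = [1, -1] (x) [1, -1, -1] (x) [0, 3, -3] and rank(T) ≤ 1.
These bounds meet, so rank(T) = 1.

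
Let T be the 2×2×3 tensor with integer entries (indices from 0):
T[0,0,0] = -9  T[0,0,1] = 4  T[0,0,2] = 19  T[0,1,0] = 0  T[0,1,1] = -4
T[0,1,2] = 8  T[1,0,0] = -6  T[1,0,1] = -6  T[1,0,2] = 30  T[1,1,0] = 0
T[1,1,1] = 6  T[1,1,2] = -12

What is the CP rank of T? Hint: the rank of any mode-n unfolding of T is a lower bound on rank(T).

Lower bound: the mode-1 unfolding of T (rows indexed by i, columns by (j,k) = (0,0), (0,1), (0,2), (1,0), (1,1), (1,2)) is [[-9, 4, 19, 0, -4, 8], [-6, -6, 30, 0, 6, -12]].
There the 2×2 minor on rows i ∈ {0, 1}, columns (j,k) ∈ {(0,0), (0,1)} is det [[-9, 4], [-6, -6]] = 78 ≠ 0, so this unfolding has rank ≥ 2; CP rank is at least every unfolding rank, so rank(T) ≥ 2. (Unfolding ranks only ever bound the CP rank from below — rank(T) can be strictly larger than all of them — so the matching upper bound has to come from an explicit 2-term decomposition.)
Upper bound — finding two terms. Write S_k = T[:,:,k] for the frontal slices: S₀ = [[-9, 0], [-6, 0]], S₁ = [[4, -4], [-6, 6]], S₂ = [[19, 8], [30, -12]].
If T = a₁ (x) b₁ (x) c₁ + a₂ (x) b₂ (x) c₂ then each S_k = c₁[k]·a₁b₁ᵀ + c₂[k]·a₂b₂ᵀ. S₀ and S₁ are linearly independent, so a₁b₁ᵀ and a₂b₂ᵀ must span the same plane of matrices: they are the rank-1 matrices of the form x·S₀ + y·S₁.
det(x·S₀ + y·S₁) is −78·xy = (-78)·(y)(x), vanishing at (x:y) = (1:0) and (0:1).
M₁ = S₀ = [[-9, 0], [-6, 0]] = (-3)·[3, 2][1, 0]ᵀ and M₂ = S₁ = [[4, -4], [-6, 6]] = 2·[2, -3][1, -1]ᵀ, so take a₁ = [3, 2], b₁ = [1, 0], a₂ = [2, -3], b₂ = [1, -1].
Each slice is an integer combination of E₁ = a₁b₁ᵀ and E₂ = a₂b₂ᵀ: S₀ = −3·E₁, S₁ = 2·E₂, S₂ = 9·E₁ − 4·E₂; reading off coefficients, c₁ = [-3, 0, 9] and c₂ = [0, 2, -4].
Hence T = [3, 2] (x) [1, 0] (x) [-3, 0, 9] + [2, -3] (x) [1, -1] (x) [0, 2, -4], so rank(T) ≤ 2.
These bounds meet, so rank(T) = 2.
Check entry T[0,1,2] = 8: (3)·(0)·(9) + (2)·(-1)·(-4) = 8.

2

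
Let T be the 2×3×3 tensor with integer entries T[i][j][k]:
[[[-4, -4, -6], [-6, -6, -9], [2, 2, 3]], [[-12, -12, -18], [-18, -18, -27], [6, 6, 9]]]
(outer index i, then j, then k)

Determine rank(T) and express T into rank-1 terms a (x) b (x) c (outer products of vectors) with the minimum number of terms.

Lower bound: T ≠ 0 (e.g. T[0,0,0] = -4), so rank(T) ≥ 1.
Upper bound: if T = a (x) b (x) c then every fibre of T is a multiple of the corresponding factor, so read the factors off the fibres through the nonzero entry T[0,0,0] = -4.
The mode-1 fibre T[:,0,0] = [-4, -12] gives a = (1, 3) (primitive direction); the mode-2 fibre T[0,:,0] = [-4, -6, 2] gives b = (2, 3, -1); then c[k] = T[0,0,k] / (a[0]·b[0]) = [-4, -4, -6] / 2 = (-2, -2, -3).
Expanding (1, 3) (x) (2, 3, -1) (x) (-2, -2, -3) reproduces all 18 entries of T, so T = (1, 3) (x) (2, 3, -1) (x) (-2, -2, -3) and rank(T) ≤ 1.
These bounds meet, so rank(T) = 1.
Check entry T[1,0,1] = -12: (3)·(2)·(-2) = -12.

rank(T) = 1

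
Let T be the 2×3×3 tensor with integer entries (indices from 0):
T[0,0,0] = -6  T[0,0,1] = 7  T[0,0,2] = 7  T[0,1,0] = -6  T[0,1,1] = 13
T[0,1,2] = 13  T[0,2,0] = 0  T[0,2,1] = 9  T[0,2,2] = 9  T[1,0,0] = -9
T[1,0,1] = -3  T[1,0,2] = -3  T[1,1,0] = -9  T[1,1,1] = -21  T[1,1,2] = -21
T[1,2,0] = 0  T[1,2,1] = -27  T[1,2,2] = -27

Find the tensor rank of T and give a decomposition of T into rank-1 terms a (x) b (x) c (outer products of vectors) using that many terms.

Lower bound: in the mode-3 unfolding of T (rows indexed by k, columns by (i,j)) the 2×2 minor on rows k ∈ {0, 1}, columns (i,j) ∈ {(0,0), (0,1)} is det [[-6, -6], [7, 13]] = -36 ≠ 0, so that unfolding has rank ≥ 2 and hence rank(T) ≥ 2 (CP rank is at least every unfolding rank, though it can be larger).
Upper bound: with S_k = T[:,:,k], the two rank-1 terms a₁b₁ᵀ, a₂b₂ᵀ are the rank-1 members of the pencil x·S₀ + y·S₁.
The 2×2 minor of x·S₀ + y·S₁ on rows {0,1}, columns {0,1} is 162·xy − 108·y² = 54·(3·x − 2·y)(y), vanishing at (x:y) = (2:3) and (1:0).
M₁ = 2·S₀ + 3·S₁ = [[9, 27, 27], [-27, -81, -81]] = 9·[1, -3][1, 3, 3]ᵀ and M₂ = S₀ = [[-6, -6, 0], [-9, -9, 0]] = (-3)·[2, 3][1, 1, 0]ᵀ, so take a₁ = [1, -3], b₁ = [1, 3, 3], a₂ = [2, 3], b₂ = [1, 1, 0].
Each slice is an integer combination of E₁ = a₁b₁ᵀ and E₂ = a₂b₂ᵀ: S₀ = −3·E₂, S₁ = 3·E₁ + 2·E₂, S₂ = 3·E₁ + 2·E₂; reading off coefficients, c₁ = [0, 3, 3] and c₂ = [-3, 2, 2].
Hence T = [1, -3] (x) [1, 3, 3] (x) [0, 3, 3] + [2, 3] (x) [1, 1, 0] (x) [-3, 2, 2], so rank(T) ≤ 2.
These bounds meet, so rank(T) = 2.

rank(T) = 2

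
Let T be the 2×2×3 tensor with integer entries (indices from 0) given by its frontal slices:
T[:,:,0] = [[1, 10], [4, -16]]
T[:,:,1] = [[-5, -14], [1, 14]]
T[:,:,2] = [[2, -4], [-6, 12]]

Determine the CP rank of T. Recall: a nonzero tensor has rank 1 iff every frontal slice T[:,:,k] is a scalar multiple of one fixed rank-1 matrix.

Lower bound: in the mode-3 unfolding of T (rows indexed by k, columns by (i,j)) the 2×2 minor on rows k ∈ {0, 1}, columns (i,j) ∈ {(0,0), (0,1)} is det [[1, 10], [-5, -14]] = 36 ≠ 0, so that unfolding has rank ≥ 2 and hence rank(T) ≥ 2 (CP rank is at least every unfolding rank, though it can be larger).
Upper bound: with S_k = T[:,:,k], the two rank-1 terms a₁b₁ᵀ, a₂b₂ᵀ are the rank-1 members of the pencil x·S₀ + y·S₁.
det(x·S₀ + y·S₁) is −56·x² + 140·xy − 56·y² = (-28)·(x − 2·y)(2·x − y), vanishing at (x:y) = (2:1) and (1:2).
M₁ = 2·S₀ + S₁ = [[-3, 6], [9, -18]] = (-3)·[1, -3][1, -2]ᵀ and M₂ = S₀ + 2·S₁ = [[-9, -18], [6, 12]] = (-3)·[3, -2][1, 2]ᵀ, so take a₁ = [1, -3], b₁ = [1, -2], a₂ = [3, -2], b₂ = [1, 2].
Each slice is an integer combination of E₁ = a₁b₁ᵀ and E₂ = a₂b₂ᵀ: S₀ = −2·E₁ + E₂, S₁ = E₁ − 2·E₂, S₂ = 2·E₁; reading off coefficients, c₁ = [-2, 1, 2] and c₂ = [1, -2, 0].
Hence T = [1, -3] (x) [1, -2] (x) [-2, 1, 2] + [3, -2] (x) [1, 2] (x) [1, -2, 0], so rank(T) ≤ 2.
These bounds meet, so rank(T) = 2.

2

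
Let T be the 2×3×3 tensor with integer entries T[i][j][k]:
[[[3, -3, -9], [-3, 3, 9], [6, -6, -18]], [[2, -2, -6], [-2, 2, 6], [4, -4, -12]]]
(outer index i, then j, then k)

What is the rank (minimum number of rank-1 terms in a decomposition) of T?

1

Lower bound: T ≠ 0 (e.g. T[0,0,0] = 3), so rank(T) ≥ 1.
Upper bound: the mode-1 fibre T[:,0,0] = [3, 2] gives a = (3, 2) (primitive direction); the mode-2 fibre T[0,:,0] = [3, -3, 6] gives b = (1, -1, 2); then c[k] = T[0,0,k] / (a[0]·b[0]) = [3, -3, -9] / 3 = (1, -1, -3).
Expanding (3, 2) ⊗ (1, -1, 2) ⊗ (1, -1, -3) reproduces all 18 entries of T, so T = (3, 2) ⊗ (1, -1, 2) ⊗ (1, -1, -3) and rank(T) ≤ 1.
These bounds meet, so rank(T) = 1.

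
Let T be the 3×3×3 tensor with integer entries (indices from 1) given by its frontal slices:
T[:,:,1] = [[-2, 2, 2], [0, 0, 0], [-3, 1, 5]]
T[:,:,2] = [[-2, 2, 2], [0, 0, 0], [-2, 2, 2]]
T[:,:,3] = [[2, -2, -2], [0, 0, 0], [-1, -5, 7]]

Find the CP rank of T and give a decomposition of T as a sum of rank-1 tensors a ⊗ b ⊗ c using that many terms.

rank(T) = 2

Lower bound: the mode-3 unfolding of T (rows indexed by k, columns by (i,j) = (1,1), (1,2), (1,3), (2,1), (2,2), (2,3), (3,1), (3,2), (3,3)) is [[-2, 2, 2, 0, 0, 0, -3, 1, 5], [-2, 2, 2, 0, 0, 0, -2, 2, 2], [2, -2, -2, 0, 0, 0, -1, -5, 7]].
There the 2×2 minor on rows k ∈ {1, 2}, columns (i,j) ∈ {(1,1), (3,1)} is det [[-2, -3], [-2, -2]] = -2 ≠ 0, so this unfolding has rank ≥ 2; CP rank is at least every unfolding rank, so rank(T) ≥ 2. (Unfolding ranks only ever bound the CP rank from below — rank(T) can be strictly larger than all of them — so the matching upper bound has to come from an explicit 2-term decomposition.)
Upper bound — finding two terms. Write S_k = T[:,:,k] for the frontal slices: S₁ = [[-2, 2, 2], [0, 0, 0], [-3, 1, 5]], S₂ = [[-2, 2, 2], [0, 0, 0], [-2, 2, 2]], S₃ = [[2, -2, -2], [0, 0, 0], [-1, -5, 7]].
If T = a₁ ⊗ b₁ ⊗ c₁ + a₂ ⊗ b₂ ⊗ c₂ then each S_k = c₁[k]·a₁b₁ᵀ + c₂[k]·a₂b₂ᵀ. S₁ and S₂ are linearly independent, so a₁b₁ᵀ and a₂b₂ᵀ must span the same plane of matrices: they are the rank-1 matrices of the form x·S₁ + y·S₂.
The 2×2 minor of x·S₁ + y·S₂ on rows {1,3}, columns {1,2} is 4·x² + 4·xy = 4·(x + y)(x), vanishing at (x:y) = (1:-1) and (0:1).
M₁ = S₁ − S₂ = [[0, 0, 0], [0, 0, 0], [-1, -1, 3]] = −[0, 0, 1][1, 1, -3]ᵀ and M₂ = S₂ = [[-2, 2, 2], [0, 0, 0], [-2, 2, 2]] = (-2)·[1, 0, 1][1, -1, -1]ᵀ, so take a₁ = [0, 0, 1], b₁ = [1, 1, -3], a₂ = [1, 0, 1], b₂ = [1, -1, -1].
Each slice is an integer combination of E₁ = a₁b₁ᵀ and E₂ = a₂b₂ᵀ: S₁ = −E₁ − 2·E₂, S₂ = −2·E₂, S₃ = −3·E₁ + 2·E₂; reading off coefficients, c₁ = [-1, 0, -3] and c₂ = [-2, -2, 2].
Hence T = [0, 0, 1] ⊗ [1, 1, -3] ⊗ [-1, 0, -3] + [1, 0, 1] ⊗ [1, -1, -1] ⊗ [-2, -2, 2], so rank(T) ≤ 2.
These bounds meet, so rank(T) = 2.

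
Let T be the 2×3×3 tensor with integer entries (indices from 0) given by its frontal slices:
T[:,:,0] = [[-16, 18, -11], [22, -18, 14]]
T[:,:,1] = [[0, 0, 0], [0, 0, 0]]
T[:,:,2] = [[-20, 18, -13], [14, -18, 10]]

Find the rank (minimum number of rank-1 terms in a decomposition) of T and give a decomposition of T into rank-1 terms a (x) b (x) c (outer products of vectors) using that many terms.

rank(T) = 2

Lower bound: the mode-2 unfolding of T (rows indexed by j, columns by (i,k) = (0,0), (0,1), (0,2), (1,0), (1,1), (1,2)) is [[-16, 0, -20, 22, 0, 14], [18, 0, 18, -18, 0, -18], [-11, 0, -13, 14, 0, 10]].
There the 2×2 minor on rows j ∈ {0, 1}, columns (i,k) ∈ {(0,0), (0,2)} is det [[-16, -20], [18, 18]] = 72 ≠ 0, so this unfolding has rank ≥ 2; CP rank is at least every unfolding rank, so rank(T) ≥ 2. (This is only a lower bound: in general the CP rank may exceed every unfolding rank, so we still need to exhibit 2 rank-1 terms summing to T.)
Upper bound — finding two terms. Write S_k = T[:,:,k] for the frontal slices: S₀ = [[-16, 18, -11], [22, -18, 14]], S₁ = [[0, 0, 0], [0, 0, 0]], S₂ = [[-20, 18, -13], [14, -18, 10]].
If T = a₁ (x) b₁ (x) c₁ + a₂ (x) b₂ (x) c₂ then each S_k = c₁[k]·a₁b₁ᵀ + c₂[k]·a₂b₂ᵀ. S₀ and S₂ are linearly independent, so a₁b₁ᵀ and a₂b₂ᵀ must span the same plane of matrices: they are the rank-1 matrices of the form x·S₀ + y·S₂.
The 2×2 minor of x·S₀ + y·S₂ on rows {0,1}, columns {0,1} is −108·x² + 108·y² = (-108)·(x − y)(x + y), vanishing at (x:y) = (1:1) and (1:-1).
M₁ = S₀ + S₂ = [[-36, 36, -24], [36, -36, 24]] = (-12)·[1, -1][3, -3, 2]ᵀ and M₂ = S₀ − S₂ = [[4, 0, 2], [8, 0, 4]] = 2·[1, 2][2, 0, 1]ᵀ, so take a₁ = [1, -1], b₁ = [3, -3, 2], a₂ = [1, 2], b₂ = [2, 0, 1].
Each slice is an integer combination of E₁ = a₁b₁ᵀ and E₂ = a₂b₂ᵀ: S₀ = −6·E₁ + E₂, S₁ = 0, S₂ = −6·E₁ − E₂; reading off coefficients, c₁ = [-6, 0, -6] and c₂ = [1, 0, -1].
Hence T = [1, -1] (x) [3, -3, 2] (x) [-6, 0, -6] + [1, 2] (x) [2, 0, 1] (x) [1, 0, -1], so rank(T) ≤ 2.
These bounds meet, so rank(T) = 2.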